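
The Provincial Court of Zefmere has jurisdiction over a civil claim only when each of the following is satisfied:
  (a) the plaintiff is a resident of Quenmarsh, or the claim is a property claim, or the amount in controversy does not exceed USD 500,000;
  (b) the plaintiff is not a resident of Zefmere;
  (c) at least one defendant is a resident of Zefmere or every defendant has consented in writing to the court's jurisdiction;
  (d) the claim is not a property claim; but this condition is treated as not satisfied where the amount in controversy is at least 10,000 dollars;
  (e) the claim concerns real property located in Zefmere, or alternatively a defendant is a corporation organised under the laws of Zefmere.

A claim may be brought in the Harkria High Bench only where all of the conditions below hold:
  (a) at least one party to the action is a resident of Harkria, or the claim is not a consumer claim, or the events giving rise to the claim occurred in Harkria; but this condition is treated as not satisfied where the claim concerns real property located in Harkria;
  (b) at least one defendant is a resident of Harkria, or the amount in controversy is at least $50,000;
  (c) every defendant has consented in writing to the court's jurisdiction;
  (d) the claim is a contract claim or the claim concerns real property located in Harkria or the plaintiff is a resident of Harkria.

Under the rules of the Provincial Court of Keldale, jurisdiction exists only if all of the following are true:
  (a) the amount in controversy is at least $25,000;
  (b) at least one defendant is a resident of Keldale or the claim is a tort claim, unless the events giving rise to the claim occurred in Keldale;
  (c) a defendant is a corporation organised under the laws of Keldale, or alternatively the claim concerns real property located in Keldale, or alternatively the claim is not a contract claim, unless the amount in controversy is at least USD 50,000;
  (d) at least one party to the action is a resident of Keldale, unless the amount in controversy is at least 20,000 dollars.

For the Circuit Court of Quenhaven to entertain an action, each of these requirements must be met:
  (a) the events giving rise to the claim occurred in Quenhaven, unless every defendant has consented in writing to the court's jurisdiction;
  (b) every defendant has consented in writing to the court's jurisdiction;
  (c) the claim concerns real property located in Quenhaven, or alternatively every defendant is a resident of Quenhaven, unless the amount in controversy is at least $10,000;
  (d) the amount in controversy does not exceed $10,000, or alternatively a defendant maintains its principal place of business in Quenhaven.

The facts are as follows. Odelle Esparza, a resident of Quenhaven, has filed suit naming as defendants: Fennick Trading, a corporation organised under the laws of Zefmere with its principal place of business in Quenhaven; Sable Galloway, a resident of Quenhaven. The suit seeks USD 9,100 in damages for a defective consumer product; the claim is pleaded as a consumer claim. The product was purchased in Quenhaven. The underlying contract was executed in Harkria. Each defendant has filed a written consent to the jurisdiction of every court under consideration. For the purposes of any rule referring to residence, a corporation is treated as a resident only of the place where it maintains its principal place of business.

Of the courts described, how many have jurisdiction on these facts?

The Provincial Court of Zefmere:
  (a) The amount in controversy is 9,100 dollars, within the USD 500,000 ceiling, so one alternative holds. Condition met.
  (b) The plaintiff resides in Quenhaven, which is not Zefmere. Satisfied.
  (c) Every defendant has filed written consent, which satisfies one of the alternatives. Met.
  (d) The claim is a consumer claim, not a property claim. The exception is not triggered, since the amount in controversy is USD 9,100, below the 10,000 dollars floor. Met.
  (e) Fennick Trading is organised under the laws of Zefmere, which satisfies one of the alternatives. Satisfied.
  → All conditions met; jurisdiction exists.
The Harkria High Bench:
  (a) No party resides in Harkria; the claim is a consumer claim; the operative events occurred in Quenhaven, not Harkria — none of the alternatives is met. Condition not met.
  (b) No defendant resides in Harkria (they reside in Quenhaven, Quenhaven); the amount in controversy is 9,100 dollars, below the $50,000 floor — no alternative holds. Not met.
  (c) Every defendant has filed written consent. Satisfied.
  (d) The claim is a consumer claim, not a contract claim; the claim does not concern real property; the plaintiff resides in Quenhaven, not Harkria — no alternative holds. Fails.
  → At least one condition fails; no jurisdiction.
The Provincial Court of Keldale:
  (a) The amount in controversy is $9,100, below the $25,000 floor. Not satisfied.
  (b) No defendant resides in Keldale (they reside in Quenhaven, Quenhaven); the claim is a consumer claim, not a tort claim — every alternative fails. Nor does the 'unless' clause help: the operative events occurred in Quenhaven, not Keldale. Condition not met.
  (c) The claim is a consumer claim, not a contract claim, so this disjunct is met. Satisfied.
  (d) No party resides in Keldale. Nor does the 'unless' clause help: the amount in controversy is $9,100, below the $20,000 floor. Condition not met.
  → No jurisdiction.
The Circuit Court of Quenhaven:
  (a) The operative events occurred in Quenhaven. Satisfied.
  (b) Every defendant has filed written consent. Satisfied.
  (c) The defendants reside as follows — Fennick Trading in Quenhaven, Sable Galloway in Quenhaven — all in Quenhaven — that alternative is enough. Satisfied.
  (d) The amount in controversy is 9,100 dollars, within the $10,000 ceiling, so this disjunct is met. Met.
  → All conditions met; jurisdiction exists.
Courts with jurisdiction: the Provincial Court of Zefmere, the Circuit Court of Quenhaven — 2 in total.

2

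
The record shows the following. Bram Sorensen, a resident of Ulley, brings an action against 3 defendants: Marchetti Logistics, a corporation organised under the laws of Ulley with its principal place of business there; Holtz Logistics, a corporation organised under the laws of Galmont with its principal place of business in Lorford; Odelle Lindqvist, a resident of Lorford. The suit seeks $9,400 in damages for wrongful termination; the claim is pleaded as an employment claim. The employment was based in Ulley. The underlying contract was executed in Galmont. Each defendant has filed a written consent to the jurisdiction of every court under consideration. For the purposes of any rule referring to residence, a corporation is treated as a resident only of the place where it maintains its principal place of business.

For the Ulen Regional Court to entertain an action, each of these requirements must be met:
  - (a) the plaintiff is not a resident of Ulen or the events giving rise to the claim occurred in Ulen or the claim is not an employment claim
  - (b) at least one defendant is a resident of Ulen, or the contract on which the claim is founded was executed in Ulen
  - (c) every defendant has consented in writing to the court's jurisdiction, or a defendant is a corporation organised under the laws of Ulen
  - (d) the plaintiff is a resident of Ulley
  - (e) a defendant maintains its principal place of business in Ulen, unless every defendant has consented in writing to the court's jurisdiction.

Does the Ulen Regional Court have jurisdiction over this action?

The Ulen Regional Court:
  (a) The plaintiff resides in Ulley, which is not Ulen, which satisfies one of the alternatives. Met.
  (b) No defendant resides in Ulen (they reside in Ulley, Lorford, Lorford); the contract was executed in Galmont, not Ulen — none of the alternatives is met. Not met.
  (c) Every defendant has filed written consent, so one alternative holds. Condition met.
  (d) The plaintiff resides in Ulley. Met.
  (e) The corporate defendant(s) have their principal place of business in Lorford, Ulley, not Ulen. But every defendant has filed written consent, and the 'unless' clause therefore excuses the requirement. Satisfied.
  → The court lacks jurisdiction.

No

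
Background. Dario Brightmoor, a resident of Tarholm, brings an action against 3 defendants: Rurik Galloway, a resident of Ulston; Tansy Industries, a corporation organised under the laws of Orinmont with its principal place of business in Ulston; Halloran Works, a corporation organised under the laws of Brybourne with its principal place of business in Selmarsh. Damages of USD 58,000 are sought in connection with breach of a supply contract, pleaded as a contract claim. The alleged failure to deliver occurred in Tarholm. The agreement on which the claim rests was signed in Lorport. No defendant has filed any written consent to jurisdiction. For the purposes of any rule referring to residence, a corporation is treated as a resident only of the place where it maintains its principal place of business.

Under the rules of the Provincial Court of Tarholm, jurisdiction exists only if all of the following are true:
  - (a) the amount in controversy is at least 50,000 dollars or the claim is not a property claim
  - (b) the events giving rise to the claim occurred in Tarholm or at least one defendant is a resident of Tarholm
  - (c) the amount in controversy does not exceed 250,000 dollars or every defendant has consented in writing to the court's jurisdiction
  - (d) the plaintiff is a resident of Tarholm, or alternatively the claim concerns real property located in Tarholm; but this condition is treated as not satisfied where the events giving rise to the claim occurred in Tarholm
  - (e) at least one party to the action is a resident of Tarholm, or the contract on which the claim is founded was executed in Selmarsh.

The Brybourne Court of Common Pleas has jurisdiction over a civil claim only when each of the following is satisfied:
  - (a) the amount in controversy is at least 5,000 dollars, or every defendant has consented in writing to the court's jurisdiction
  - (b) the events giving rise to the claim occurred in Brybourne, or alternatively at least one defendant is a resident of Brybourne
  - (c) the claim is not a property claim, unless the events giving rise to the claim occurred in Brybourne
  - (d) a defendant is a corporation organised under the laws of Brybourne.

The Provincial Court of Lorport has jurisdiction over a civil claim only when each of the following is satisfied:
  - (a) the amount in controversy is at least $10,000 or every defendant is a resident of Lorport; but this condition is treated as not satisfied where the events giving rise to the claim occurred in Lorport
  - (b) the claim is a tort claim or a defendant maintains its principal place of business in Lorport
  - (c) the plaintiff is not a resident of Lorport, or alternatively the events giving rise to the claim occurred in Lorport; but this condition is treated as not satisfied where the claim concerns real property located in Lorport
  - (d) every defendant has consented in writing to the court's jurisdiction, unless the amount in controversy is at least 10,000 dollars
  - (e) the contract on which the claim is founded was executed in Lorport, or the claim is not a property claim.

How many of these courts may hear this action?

0

The Provincial Court of Tarholm:
  (a) The amount in controversy is $58,000, which meets the USD 50,000 floor, so this disjunct is met. Condition met.
  (b) The operative events occurred in Tarholm, which satisfies one of the alternatives. Satisfied.
  (c) The amount in controversy is $58,000, within the USD 250,000 ceiling, so one alternative holds. Condition met.
  (d) The plaintiff resides in Tarholm — that alternative is enough. But the operative events occurred in Tarholm, triggering the carve-out and defeating this condition. Not satisfied.
  (e) Dario Brightmoor resides in Tarholm, which satisfies one of the alternatives. Condition met.
  → Not every requirement is met — no jurisdiction.
The Brybourne Court of Common Pleas:
  (a) The amount in controversy is $58,000, which meets the USD 5,000 floor, so one alternative holds. Met.
  (b) The operative events occurred in Tarholm, not Brybourne; no defendant resides in Brybourne (they reside in Ulston, Ulston, Selmarsh) — no alternative holds. Not met.
  (c) The claim is a contract claim, not a property claim. Met.
  (d) Halloran Works is organised under the laws of Brybourne. Met.
  → At least one condition fails; no jurisdiction.
The Provincial Court of Lorport:
  (a) The amount in controversy is USD 58,000, which meets the 10,000 dollars floor — that alternative is enough. The carve-out does not apply: the operative events occurred in Tarholm, not Lorport. Condition met.
  (b) The claim is a contract claim, not a tort claim; the corporate defendant(s) have their principal place of business in Selmarsh, Ulston, not Lorport — none of the alternatives is met. Not met.
  (c) The plaintiff resides in Tarholm, which is not Lorport — that alternative is enough. And the carve-out is inapplicable — the claim does not concern real property. Met.
  (d) No such written consent has been filed. However, the amount in controversy is $58,000, which meets the 10,000 dollars floor, so the 'unless' proviso supplies this condition. Met.
  (e) The contract was executed in Lorport — that alternative is enough. Satisfied.
  → Not every requirement is met — no jurisdiction.
No court satisfies all of its conditions.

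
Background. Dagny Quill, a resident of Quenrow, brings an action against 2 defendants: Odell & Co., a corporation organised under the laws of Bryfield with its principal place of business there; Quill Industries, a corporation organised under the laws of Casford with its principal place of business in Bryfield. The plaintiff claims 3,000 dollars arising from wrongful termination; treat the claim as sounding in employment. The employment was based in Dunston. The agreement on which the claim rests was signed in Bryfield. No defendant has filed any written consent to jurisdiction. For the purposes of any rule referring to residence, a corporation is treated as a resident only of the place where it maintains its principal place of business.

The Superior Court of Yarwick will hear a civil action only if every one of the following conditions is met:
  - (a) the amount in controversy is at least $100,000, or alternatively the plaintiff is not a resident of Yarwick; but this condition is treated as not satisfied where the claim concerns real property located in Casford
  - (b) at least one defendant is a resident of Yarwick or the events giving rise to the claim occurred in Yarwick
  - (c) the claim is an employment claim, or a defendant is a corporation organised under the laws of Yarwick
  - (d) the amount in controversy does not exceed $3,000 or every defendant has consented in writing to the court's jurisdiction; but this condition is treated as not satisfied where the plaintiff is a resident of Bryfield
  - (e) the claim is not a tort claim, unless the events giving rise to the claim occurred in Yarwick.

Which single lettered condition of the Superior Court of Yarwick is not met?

The Superior Court of Yarwick:
  (a) The plaintiff resides in Quenrow, which is not Yarwick, so this disjunct is met. And the carve-out is inapplicable — the claim does not concern real property. Satisfied.
  (b) No defendant resides in Yarwick (they reside in Bryfield, Bryfield); the operative events occurred in Dunston, not Yarwick — every alternative fails. Not met.
  (c) The claim is an employment claim, so one alternative holds. Met.
  (d) The amount in controversy is USD 3,000, within the 3,000 dollars ceiling, so this disjunct is met. The carve-out does not apply: the plaintiff resides in Quenrow, not Bryfield. Met.
  (e) The claim is an employment claim, not a tort claim. Met.
Only condition (b) fails.

(b)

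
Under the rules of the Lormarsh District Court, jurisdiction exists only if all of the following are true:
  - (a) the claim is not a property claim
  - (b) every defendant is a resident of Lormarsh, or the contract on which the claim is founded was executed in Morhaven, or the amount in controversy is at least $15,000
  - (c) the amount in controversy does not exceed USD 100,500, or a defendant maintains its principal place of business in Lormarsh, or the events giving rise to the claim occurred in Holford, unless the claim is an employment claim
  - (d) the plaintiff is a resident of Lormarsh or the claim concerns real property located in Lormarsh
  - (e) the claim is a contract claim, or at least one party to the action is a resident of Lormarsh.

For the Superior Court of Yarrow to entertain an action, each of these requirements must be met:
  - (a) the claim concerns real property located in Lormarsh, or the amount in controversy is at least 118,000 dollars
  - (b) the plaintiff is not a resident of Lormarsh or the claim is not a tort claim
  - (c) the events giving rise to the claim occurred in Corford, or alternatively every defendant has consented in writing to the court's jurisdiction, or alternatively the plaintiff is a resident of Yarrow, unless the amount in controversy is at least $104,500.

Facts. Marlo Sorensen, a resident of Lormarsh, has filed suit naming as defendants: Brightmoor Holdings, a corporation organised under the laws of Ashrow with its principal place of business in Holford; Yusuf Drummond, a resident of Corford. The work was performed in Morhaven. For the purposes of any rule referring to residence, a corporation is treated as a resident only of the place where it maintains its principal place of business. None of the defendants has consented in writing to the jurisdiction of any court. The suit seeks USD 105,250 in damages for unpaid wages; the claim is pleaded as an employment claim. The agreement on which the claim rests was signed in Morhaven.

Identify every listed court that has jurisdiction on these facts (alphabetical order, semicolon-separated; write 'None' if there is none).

the Lormarsh District Court

The Lormarsh District Court:
  (a) The claim is an employment claim, not a property claim. Condition met.
  (b) The contract was executed in Morhaven — that alternative is enough. Condition met.
  (c) The amount in controversy is 105,250 dollars, above the 100,500 dollars ceiling; the corporate defendant(s) have their principal place of business in Holford, not Lormarsh; the operative events occurred in Morhaven, not Holford — no alternative holds. The proviso rescues it, though: the claim is an employment claim. Satisfied.
  (d) The plaintiff resides in Lormarsh, which satisfies one of the alternatives. Satisfied.
  (e) Marlo Sorensen resides in Lormarsh, so this disjunct is met. Met.
  → Every requirement is satisfied — jurisdiction.
The Superior Court of Yarrow:
  (a) The claim does not concern real property; the amount in controversy is $105,250, below the $118,000 floor — every alternative fails. Not satisfied.
  (b) The claim is an employment claim, not a tort claim, so one alternative holds. Met.
  (c) The operative events occurred in Morhaven, not Corford; no such written consent has been filed; the plaintiff resides in Lormarsh, not Yarrow — none of the alternatives is met. However, the amount in controversy is USD 105,250, which meets the $104,500 floor, so the 'unless' proviso supplies this condition. Met.
  → At least one condition fails; no jurisdiction.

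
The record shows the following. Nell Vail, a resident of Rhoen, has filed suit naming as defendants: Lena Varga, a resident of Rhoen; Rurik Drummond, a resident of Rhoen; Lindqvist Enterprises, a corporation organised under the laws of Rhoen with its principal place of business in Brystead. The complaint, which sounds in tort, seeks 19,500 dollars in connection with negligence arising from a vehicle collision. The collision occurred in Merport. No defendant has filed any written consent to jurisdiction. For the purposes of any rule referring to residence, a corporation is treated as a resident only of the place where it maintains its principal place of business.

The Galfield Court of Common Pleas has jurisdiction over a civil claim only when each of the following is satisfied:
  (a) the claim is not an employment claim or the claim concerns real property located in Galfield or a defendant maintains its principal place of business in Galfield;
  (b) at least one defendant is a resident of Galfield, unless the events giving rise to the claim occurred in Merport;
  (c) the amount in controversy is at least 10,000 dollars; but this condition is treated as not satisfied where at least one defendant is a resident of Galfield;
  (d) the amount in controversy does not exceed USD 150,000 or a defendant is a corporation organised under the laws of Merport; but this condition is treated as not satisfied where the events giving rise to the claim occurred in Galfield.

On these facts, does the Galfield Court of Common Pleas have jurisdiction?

Yes

The Galfield Court of Common Pleas:
  (a) The claim is a tort claim, not an employment claim, which satisfies one of the alternatives. Condition met.
  (b) No defendant resides in Galfield (they reside in Rhoen, Rhoen, Brystead). The proviso rescues it, though: the operative events occurred in Merport. Condition met.
  (c) The amount in controversy is $19,500, which meets the $10,000 floor. The carve-out does not apply: no defendant resides in Galfield (they reside in Rhoen, Rhoen, Brystead). Met.
  (d) The amount in controversy is $19,500, within the 150,000 dollars ceiling — that alternative is enough. The carve-out does not apply: the operative events occurred in Merport, not Galfield. Satisfied.
  → All conditions met; jurisdiction exists.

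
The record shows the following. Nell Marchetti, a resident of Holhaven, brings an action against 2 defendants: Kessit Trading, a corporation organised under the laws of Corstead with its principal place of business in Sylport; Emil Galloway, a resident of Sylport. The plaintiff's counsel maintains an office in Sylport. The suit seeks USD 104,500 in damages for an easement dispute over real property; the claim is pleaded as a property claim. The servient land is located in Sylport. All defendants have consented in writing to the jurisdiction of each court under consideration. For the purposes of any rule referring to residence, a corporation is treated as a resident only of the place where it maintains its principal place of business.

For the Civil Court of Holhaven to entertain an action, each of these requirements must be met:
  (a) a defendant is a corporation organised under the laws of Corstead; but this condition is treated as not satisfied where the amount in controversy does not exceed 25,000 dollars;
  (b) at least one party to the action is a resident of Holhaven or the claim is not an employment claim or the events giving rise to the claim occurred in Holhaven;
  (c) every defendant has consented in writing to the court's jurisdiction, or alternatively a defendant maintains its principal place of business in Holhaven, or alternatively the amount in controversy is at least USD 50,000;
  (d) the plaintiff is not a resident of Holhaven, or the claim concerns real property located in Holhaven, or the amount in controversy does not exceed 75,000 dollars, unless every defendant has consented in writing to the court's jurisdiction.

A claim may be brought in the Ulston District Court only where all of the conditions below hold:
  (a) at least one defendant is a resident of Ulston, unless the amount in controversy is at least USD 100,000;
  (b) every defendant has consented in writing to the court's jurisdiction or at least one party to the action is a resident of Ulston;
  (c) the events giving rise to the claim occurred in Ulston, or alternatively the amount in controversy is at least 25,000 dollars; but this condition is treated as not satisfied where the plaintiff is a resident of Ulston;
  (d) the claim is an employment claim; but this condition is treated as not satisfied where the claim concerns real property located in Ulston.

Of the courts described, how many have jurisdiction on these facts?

1

The Civil Court of Holhaven:
  (a) Kessit Trading is organised under the laws of Corstead. And the carve-out is inapplicable — the amount in controversy is 104,500 dollars, above the 25,000 dollars ceiling. Met.
  (b) Nell Marchetti resides in Holhaven, so one alternative holds. Satisfied.
  (c) Every defendant has filed written consent, so this disjunct is met. Condition met.
  (d) The plaintiff resides in Holhaven; the property lies in Sylport, not Holhaven; the amount in controversy is USD 104,500, above the USD 75,000 ceiling — no alternative holds. But every defendant has filed written consent, and the 'unless' clause therefore excuses the requirement. Condition met.
  → The court has jurisdiction.
The Ulston District Court:
  (a) No defendant resides in Ulston (they reside in Sylport, Sylport). The proviso rescues it, though: the amount in controversy is $104,500, which meets the 100,000 dollars floor. Condition met.
  (b) Every defendant has filed written consent, so this disjunct is met. Satisfied.
  (c) The amount in controversy is USD 104,500, which meets the $25,000 floor, so this disjunct is met. And the carve-out is inapplicable — the plaintiff resides in Holhaven, not Ulston. Condition met.
  (d) The claim is a property claim, not an employment claim. Fails.
  → At least one condition fails; no jurisdiction.
Courts with jurisdiction: the Civil Court of Holhaven — 1 in total.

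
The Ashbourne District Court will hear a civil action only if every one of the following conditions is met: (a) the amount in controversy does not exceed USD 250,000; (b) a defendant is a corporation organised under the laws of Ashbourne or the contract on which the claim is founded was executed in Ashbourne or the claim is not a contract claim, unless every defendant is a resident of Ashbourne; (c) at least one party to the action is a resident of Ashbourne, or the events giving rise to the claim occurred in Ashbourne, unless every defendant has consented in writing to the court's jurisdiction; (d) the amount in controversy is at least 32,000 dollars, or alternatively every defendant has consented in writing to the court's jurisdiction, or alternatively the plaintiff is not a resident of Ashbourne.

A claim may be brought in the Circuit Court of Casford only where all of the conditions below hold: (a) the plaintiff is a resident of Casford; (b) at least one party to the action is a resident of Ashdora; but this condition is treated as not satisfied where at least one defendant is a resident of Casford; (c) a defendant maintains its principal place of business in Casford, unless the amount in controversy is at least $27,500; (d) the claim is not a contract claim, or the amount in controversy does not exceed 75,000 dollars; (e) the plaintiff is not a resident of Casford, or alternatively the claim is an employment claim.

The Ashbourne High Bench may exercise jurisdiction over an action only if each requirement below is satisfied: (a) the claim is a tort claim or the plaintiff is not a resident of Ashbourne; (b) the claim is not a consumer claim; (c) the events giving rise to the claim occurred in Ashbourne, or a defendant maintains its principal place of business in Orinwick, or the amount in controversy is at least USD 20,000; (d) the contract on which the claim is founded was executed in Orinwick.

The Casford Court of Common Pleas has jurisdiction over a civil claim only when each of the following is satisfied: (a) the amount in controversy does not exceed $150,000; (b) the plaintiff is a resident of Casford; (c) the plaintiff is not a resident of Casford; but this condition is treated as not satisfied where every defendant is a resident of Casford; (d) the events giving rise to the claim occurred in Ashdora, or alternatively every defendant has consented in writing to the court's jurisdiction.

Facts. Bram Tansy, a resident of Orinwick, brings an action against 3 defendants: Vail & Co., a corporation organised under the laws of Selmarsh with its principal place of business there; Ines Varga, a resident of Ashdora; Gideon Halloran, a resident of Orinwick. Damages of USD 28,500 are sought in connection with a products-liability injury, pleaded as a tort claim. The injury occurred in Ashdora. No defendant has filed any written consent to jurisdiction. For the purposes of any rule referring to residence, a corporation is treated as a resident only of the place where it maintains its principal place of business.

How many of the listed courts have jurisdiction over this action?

0

The Ashbourne District Court:
  (a) The amount in controversy is $28,500, within the USD 250,000 ceiling. Met.
  (b) The claim is a tort claim, not a contract claim, so this disjunct is met. Satisfied.
  (c) No party resides in Ashbourne; the operative events occurred in Ashdora, not Ashbourne — every alternative fails. Nor does the 'unless' clause help: no such written consent has been filed. Not satisfied.
  (d) The plaintiff resides in Orinwick, which is not Ashbourne, so this disjunct is met. Satisfied.
  → The court lacks jurisdiction.
The Circuit Court of Casford:
  (a) The plaintiff resides in Orinwick, not Casford. Condition not met.
  (b) Ines Varga resides in Ashdora. The exception is not triggered, since no defendant resides in Casford (they reside in Selmarsh, Ashdora, Orinwick). Condition met.
  (c) The corporate defendant(s) have their principal place of business in Selmarsh, not Casford. The proviso rescues it, though: the amount in controversy is 28,500 dollars, which meets the $27,500 floor. Satisfied.
  (d) The claim is a tort claim, not a contract claim, so this disjunct is met. Satisfied.
  (e) The plaintiff resides in Orinwick, which is not Casford, so one alternative holds. Condition met.
  → Not every requirement is met — no jurisdiction.
The Ashbourne High Bench:
  (a) The claim is a tort claim, which satisfies one of the alternatives. Condition met.
  (b) The claim is a tort claim, not a consumer claim. Satisfied.
  (c) The amount in controversy is USD 28,500, which meets the $20,000 floor — that alternative is enough. Satisfied.
  (d) No contract (and hence no place of execution) is alleged. Condition not met.
  → No jurisdiction.
The Casford Court of Common Pleas:
  (a) The amount in controversy is $28,500, within the 150,000 dollars ceiling. Condition met.
  (b) The plaintiff resides in Orinwick, not Casford. Fails.
  (c) The plaintiff resides in Orinwick, which is not Casford. The carve-out does not apply: the defendants reside as follows — Vail & Co. in Selmarsh, Ines Varga in Ashdora, Gideon Halloran in Orinwick — not all in Casford. Condition met.
  (d) The operative events occurred in Ashdora, which satisfies one of the alternatives. Met.
  → Not every requirement is met — no jurisdiction.
No court satisfies all of its conditions.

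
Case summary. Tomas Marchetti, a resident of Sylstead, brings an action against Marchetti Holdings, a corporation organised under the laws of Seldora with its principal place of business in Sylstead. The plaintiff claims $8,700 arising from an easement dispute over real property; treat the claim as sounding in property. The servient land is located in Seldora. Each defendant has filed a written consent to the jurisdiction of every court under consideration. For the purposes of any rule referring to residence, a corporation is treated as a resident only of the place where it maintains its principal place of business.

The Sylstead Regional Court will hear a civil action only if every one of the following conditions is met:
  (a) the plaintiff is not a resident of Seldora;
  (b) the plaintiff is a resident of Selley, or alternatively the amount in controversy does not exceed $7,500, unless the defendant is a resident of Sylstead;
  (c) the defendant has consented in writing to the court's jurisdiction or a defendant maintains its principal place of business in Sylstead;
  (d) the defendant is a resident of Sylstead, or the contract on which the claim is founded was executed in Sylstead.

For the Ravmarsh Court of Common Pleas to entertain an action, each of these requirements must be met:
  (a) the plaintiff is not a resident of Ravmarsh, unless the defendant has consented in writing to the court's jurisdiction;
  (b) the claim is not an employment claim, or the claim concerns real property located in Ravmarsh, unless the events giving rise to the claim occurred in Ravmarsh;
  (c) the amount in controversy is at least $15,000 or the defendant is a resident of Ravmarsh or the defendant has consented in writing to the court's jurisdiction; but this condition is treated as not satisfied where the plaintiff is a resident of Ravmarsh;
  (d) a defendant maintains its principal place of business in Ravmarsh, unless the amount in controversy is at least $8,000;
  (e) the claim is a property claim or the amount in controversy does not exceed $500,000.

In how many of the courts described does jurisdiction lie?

The Sylstead Regional Court:
  (a) The plaintiff resides in Sylstead, which is not Seldora. Met.
  (b) The plaintiff resides in Sylstead, not Selley; the amount in controversy is $8,700, above the USD 7,500 ceiling — every alternative fails. The proviso rescues it, though: the defendant resides in Sylstead. Satisfied.
  (c) Every defendant has filed written consent, which satisfies one of the alternatives. Condition met.
  (d) The defendant resides in Sylstead — that alternative is enough. Met.
  → All conditions met; jurisdiction exists.
The Ravmarsh Court of Common Pleas:
  (a) The plaintiff resides in Sylstead, which is not Ravmarsh. Satisfied.
  (b) The claim is a property claim, not an employment claim — that alternative is enough. Met.
  (c) Every defendant has filed written consent — that alternative is enough. The carve-out does not apply: the plaintiff resides in Sylstead, not Ravmarsh. Met.
  (d) The corporate defendant(s) have their principal place of business in Sylstead, not Ravmarsh. However, the amount in controversy is $8,700, which meets the $8,000 floor, so the 'unless' proviso supplies this condition. Met.
  (e) The claim is a property claim, so one alternative holds. Met.
  → Jurisdiction lies.
Courts with jurisdiction: the Sylstead Regional Court, the Ravmarsh Court of Common Pleas — 2 in total.

2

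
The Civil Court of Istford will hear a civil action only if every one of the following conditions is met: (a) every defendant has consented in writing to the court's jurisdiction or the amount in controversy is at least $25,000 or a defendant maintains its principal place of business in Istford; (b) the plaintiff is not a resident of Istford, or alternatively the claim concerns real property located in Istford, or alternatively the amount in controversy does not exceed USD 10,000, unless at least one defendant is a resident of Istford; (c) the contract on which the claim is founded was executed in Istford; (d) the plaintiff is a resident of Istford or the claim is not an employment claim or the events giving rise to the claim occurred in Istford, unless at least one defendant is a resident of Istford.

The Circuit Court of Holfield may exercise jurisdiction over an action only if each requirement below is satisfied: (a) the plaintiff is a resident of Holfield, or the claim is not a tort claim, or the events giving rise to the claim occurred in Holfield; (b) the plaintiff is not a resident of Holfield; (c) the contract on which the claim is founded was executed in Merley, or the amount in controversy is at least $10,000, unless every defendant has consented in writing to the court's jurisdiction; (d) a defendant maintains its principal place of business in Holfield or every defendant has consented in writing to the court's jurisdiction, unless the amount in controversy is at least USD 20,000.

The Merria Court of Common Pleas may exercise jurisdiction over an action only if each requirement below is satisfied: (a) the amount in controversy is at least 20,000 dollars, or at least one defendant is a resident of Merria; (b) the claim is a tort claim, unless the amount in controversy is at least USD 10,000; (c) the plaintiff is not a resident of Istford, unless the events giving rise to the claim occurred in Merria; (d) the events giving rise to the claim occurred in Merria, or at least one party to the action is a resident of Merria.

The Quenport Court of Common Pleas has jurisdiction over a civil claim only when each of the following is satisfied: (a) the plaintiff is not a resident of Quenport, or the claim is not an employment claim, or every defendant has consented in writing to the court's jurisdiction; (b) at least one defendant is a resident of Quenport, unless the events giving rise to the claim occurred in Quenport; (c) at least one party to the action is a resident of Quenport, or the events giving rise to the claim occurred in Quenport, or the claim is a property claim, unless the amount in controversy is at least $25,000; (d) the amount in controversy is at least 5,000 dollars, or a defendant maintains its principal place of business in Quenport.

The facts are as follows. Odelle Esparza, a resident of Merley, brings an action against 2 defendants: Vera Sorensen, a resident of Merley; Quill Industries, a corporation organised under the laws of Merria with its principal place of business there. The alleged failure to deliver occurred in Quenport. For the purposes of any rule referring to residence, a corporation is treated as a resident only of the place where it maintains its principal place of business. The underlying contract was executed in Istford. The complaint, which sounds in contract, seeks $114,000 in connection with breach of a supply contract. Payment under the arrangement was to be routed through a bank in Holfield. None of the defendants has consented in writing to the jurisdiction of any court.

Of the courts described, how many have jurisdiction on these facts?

4

The Civil Court of Istford:
  (a) The amount in controversy is USD 114,000, which meets the USD 25,000 floor, so one alternative holds. Satisfied.
  (b) The plaintiff resides in Merley, which is not Istford — that alternative is enough. Met.
  (c) The contract was executed in Istford. Satisfied.
  (d) The claim is a contract claim, not an employment claim, so one alternative holds. Condition met.
  → The court has jurisdiction.
The Circuit Court of Holfield:
  (a) The claim is a contract claim, not a tort claim, so this disjunct is met. Condition met.
  (b) The plaintiff resides in Merley, which is not Holfield. Condition met.
  (c) The amount in controversy is USD 114,000, which meets the 10,000 dollars floor — that alternative is enough. Condition met.
  (d) The corporate defendant(s) have their principal place of business in Merria, not Holfield; no such written consent has been filed — none of the alternatives is met. The proviso rescues it, though: the amount in controversy is $114,000, which meets the USD 20,000 floor. Condition met.
  → Jurisdiction lies.
The Merria Court of Common Pleas:
  (a) The amount in controversy is USD 114,000, which meets the USD 20,000 floor — that alternative is enough. Satisfied.
  (b) The claim is a contract claim, not a tort claim. But the amount in controversy is USD 114,000, which meets the $10,000 floor, and the 'unless' clause therefore excuses the requirement. Satisfied.
  (c) The plaintiff resides in Merley, which is not Istford. Condition met.
  (d) Quill Industries resides in Merria, so this disjunct is met. Met.
  → The court has jurisdiction.
The Quenport Court of Common Pleas:
  (a) The plaintiff resides in Merley, which is not Quenport — that alternative is enough. Satisfied.
  (b) No defendant resides in Quenport (they reside in Merley, Merria). The proviso rescues it, though: the operative events occurred in Quenport. Satisfied.
  (c) The operative events occurred in Quenport, so one alternative holds. Condition met.
  (d) The amount in controversy is USD 114,000, which meets the USD 5,000 floor, so one alternative holds. Condition met.
  → Every requirement is satisfied — jurisdiction.
Courts with jurisdiction: the Civil Court of Istford, the Circuit Court of Holfield, the Merria Court of Common Pleas, the Quenport Court of Common Pleas — 4 in total.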